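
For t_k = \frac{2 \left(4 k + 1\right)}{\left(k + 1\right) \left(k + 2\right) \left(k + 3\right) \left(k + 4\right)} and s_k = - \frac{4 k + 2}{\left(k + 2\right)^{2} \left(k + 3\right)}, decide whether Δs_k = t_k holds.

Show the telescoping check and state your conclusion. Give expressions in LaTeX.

s_(k+1) = 2*(-2*k - 3)/((k + 3)**2*(k + 4))
s_(k+1) − s_k = 2*k*(4*k + 11)/(k**5 + 14*k**4 + 77*k**3 + 208*k**2 + 276*k + 144)
(s_(k+1) − s_k) − t_k = 12*(-k**2 - 3*k - 1)/(k**6 + 15*k**5 + 91*k**4 + 285*k**3 + 484*k**2 + 420*k + 144)

Invalid: residual \frac{12 \left(- k^{2} - 3 k - 1\right)}{k^{6} + 15 k^{5} + 91 k^{4} + 285 k^{3} + 484 k^{2} + 420 k + 144} ≠ 0.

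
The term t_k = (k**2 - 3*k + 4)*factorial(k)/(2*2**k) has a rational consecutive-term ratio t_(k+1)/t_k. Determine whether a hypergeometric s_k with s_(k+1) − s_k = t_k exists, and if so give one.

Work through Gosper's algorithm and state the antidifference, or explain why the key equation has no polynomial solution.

s_k = (k - 3)*factorial(k)/2**k

Ratio r(k) = (k**3 + k + 2)/(2*(k**2 - 3*k + 4)).
Gosper form: A/B · C(k+1)/C(k) with A=k/2 + 1/2, B=1, C=k**2 - 3*k + 4.
Need (k/2 + 1/2)·f(k+1) − (1)·f(k) = k**2 - 3*k + 4.
deg f ≤ 1 (via 1,0,2).
Solve for f: f(k) = 2*(k - 3) (degree 1 ≤ 1).
So s_k = (B(k−1)f/C)·t_k = (2*(k - 3)/(k**2 - 3*k + 4))·t_k = (k - 3)*factorial(k)/2**k.
Δs = (k**2 - 3*k + 4)*factorial(k)/(2*2**k), as required.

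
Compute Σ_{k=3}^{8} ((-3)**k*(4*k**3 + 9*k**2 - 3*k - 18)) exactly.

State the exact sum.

t_(k+1)/t_k = 3*(-4*k**3 - 21*k**2 - 27*k + 8)/(4*k**3 + 9*k**2 - 3*k - 18).
Normal form (A,B,C) = (-3, 1, k**3 + 9*k**2/4 - 3*k/4 - 9/2).
Solve (-3)·f(k+1) − (1)·f(k) = k**3 + 9*k**2/4 - 3*k/4 - 9/2.
From deg A=0, deg B=0, deg C=3: d=3.
A polynomial solution: f(k) = -(k**3 - 3*k - 3)/4.
Certificate R = B(k−1)f/C = -(k**3 - 3*k - 3)/(4*k**3 + 9*k**2 - 3*k - 18) gives s_k = (-3)**k*(-k**3 + 3*k + 3).
Check: Δs_k = (-3)**k*(k**3 - 12*k + 3*(k + 1)**3 - 21). ✓
Σ_(k=3)^(8) t_k = s_(9) − s_(3) = 13758417 − (405) = 13758012.

Σ = 13758012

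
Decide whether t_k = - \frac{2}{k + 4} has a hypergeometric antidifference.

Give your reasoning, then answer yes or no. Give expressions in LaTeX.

No — key equation has no polynomial f.

Ratio r(k) = (k + 4)/(k + 5).
Gosper form: A/B · C(k+1)/C(k) with A=k + 4, B=k + 5, C=1.
Solve (k + 4)·f(k+1) − (k + 4)·f(k) = 1.
From deg A=1, deg B=1, deg C=0: d=0.
Put f(k) = c0: A·f(k+1) − B(k−1)·f(k) − C = -1; need -1 = 0 — inconsistent ⇒ no f, not summable.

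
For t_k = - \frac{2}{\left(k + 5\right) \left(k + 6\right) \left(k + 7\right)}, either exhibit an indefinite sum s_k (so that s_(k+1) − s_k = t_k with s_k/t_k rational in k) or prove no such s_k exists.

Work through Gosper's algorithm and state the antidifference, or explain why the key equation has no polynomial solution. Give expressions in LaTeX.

s_k = \frac{k \left(- k - 11\right)}{30 \left(k + 5\right) \left(k + 6\right)}

Step 1: r(k) = (k + 5)/(k + 8).
So A=k + 5 and B=k + 8, with C=1.
Key eq: (k + 5)·f(k+1) = (k + 7)·f(k) + (1).
d = 2 from the (1,1,0) case.
A polynomial solution: f(k) = k*(k + 11)/60.
Get s_k = R·t_k = k*(-k - 11)/(30*(k + 5)*(k + 6)) with R(k) = B(k−1)f(k)/C(k) = k*(k + 7)*(k + 11)/60.
Check: Δs_k = -2/(k**3 + 18*k**2 + 107*k + 210). ✓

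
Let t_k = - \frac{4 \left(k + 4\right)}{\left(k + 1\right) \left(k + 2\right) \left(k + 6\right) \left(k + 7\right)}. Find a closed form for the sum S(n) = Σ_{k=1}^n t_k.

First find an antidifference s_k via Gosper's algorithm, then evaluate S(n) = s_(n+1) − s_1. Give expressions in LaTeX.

Ratio r(k) = (k + 1)*(k + 5)*(k + 6)/((k + 3)*(k + 4)*(k + 8)).
Factor: A=k + 1; B=k + 8; C=k**4 + 16*k**3 + 95*k**2 + 248*k + 240.
Set up (k + 1)·f(k+1) − (k + 7)·f(k) − (k**4 + 16*k**3 + 95*k**2 + 248*k + 240) = 0.
d = 6 from the (1,1,4) case.
Solving with deg f ≤ 6: f(k) = k*(k + 2)*(k + 3)*(k + 4)*(k + 5)*(k + 7)/12.
Then R = B(k−1)f/C = k*(k + 2)*(k + 7)**2/(12*(k + 4)), so s_k = R(k)·t_k = k*(-k - 7)/(3*(k**2 + 7*k + 6)).
s_(k+1) − s_k = 4*(-k - 4)/(k**4 + 16*k**3 + 83*k**2 + 152*k + 84) = t_k.
s_(n+1) = (-n**2 - 9*n - 8)/(3*(n**2 + 9*n + 14)) and s_(1) = -4/21, so S(n) = n*(-n - 9)/(7*(n**2 + 9*n + 14)).

S(n) = \frac{n \left(- n - 9\right)}{7 \left(n^{2} + 9 n + 14\right)}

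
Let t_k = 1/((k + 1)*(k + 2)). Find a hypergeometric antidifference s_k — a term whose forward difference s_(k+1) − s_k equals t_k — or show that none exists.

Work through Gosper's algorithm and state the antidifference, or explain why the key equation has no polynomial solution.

Step 1: r(k) = (k + 1)/(k + 3).
A = k + 1, B = k + 3, C = 1.
Set up (k + 1)·f(k+1) − (k + 2)·f(k) − (1) = 0.
deg f ≤ 1 (via 1,1,0).
Solving with deg f ≤ 1: f(k) = k.
So s_k = (B(k−1)f/C)·t_k = (k*(k + 2))·t_k = k/(k + 1).
Δs = 1/(k**2 + 3*k + 2), as required.

s_k = k/(k + 1)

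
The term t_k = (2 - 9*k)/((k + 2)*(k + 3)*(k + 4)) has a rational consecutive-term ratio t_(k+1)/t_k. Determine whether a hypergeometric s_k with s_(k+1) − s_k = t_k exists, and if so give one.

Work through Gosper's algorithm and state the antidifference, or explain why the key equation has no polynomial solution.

s_k = k*(7 - 4*k)/(3*(k + 2)*(k + 3))

r(k) = (k + 2)*(9*k + 7)/((k + 5)*(9*k - 2)) after simplifying.
Factor: A=k + 2; B=k + 5; C=k - 2/9.
Key eq: (k + 2)·f(k+1) = (k + 4)·f(k) + (k - 2/9).
deg f ≤ 2 (via 1,1,1).
Match coefficients ⇒ f(k) = k*(4*k - 7)/27.
Get s_k = R·t_k = k*(7 - 4*k)/(3*(k + 2)*(k + 3)) with R(k) = B(k−1)f(k)/C(k) = k*(k + 4)*(4*k - 7)/(3*(9*k - 2)).
Verify: (2 - 9*k)/(k**3 + 9*k**2 + 26*k + 24) matches t_k.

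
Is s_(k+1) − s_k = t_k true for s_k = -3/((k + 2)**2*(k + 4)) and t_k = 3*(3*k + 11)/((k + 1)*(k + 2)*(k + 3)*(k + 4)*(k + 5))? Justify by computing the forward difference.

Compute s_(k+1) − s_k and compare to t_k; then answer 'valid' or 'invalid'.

s_(k+1) = -3/((k + 3)**2*(k + 5))
s_(k+1) − s_k = -3/((k + 3)**2*(k + 5)) + 3/((k + 2)**2*(k + 4))
(s_(k+1) − s_k) − t_k = 3*(-4*k**2 - 25*k - 37)/(k**7 + 20*k**6 + 166*k**5 + 740*k**4 + 1909*k**3 + 2840*k**2 + 2244*k + 720)

Invalid: residual 3*(-4*k**2 - 25*k - 37)/(k**7 + 20*k**6 + 166*k**5 + 740*k**4 + 1909*k**3 + 2840*k**2 + 2244*k + 720) ≠ 0.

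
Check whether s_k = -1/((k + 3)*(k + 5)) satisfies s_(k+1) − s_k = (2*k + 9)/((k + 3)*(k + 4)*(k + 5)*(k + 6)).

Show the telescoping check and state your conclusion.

s_(k+1) = -1/((k + 4)*(k + 6))
s_(k+1) − s_k = (2*k + 9)/(k**4 + 18*k**3 + 119*k**2 + 342*k + 360)
(s_(k+1) − s_k) − t_k = 0

Valid — Δs_k = t_k.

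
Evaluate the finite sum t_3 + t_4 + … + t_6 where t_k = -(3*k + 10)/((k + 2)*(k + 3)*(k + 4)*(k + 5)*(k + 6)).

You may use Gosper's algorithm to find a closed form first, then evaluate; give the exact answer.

Compute t_(k+1)/t_k: get (k + 2)*(3*k + 13)/((k + 7)*(3*k + 10)).
A = k + 2, B = k + 7, C = k + 10/3.
Set up (k + 2)·f(k+1) − (k + 6)·f(k) − (k + 10/3) = 0.
deg f ≤ 4 (via 1,1,1).
Match coefficients ⇒ f(k) = k*(k + 3)*(k**2 + 11*k + 38)/120.
Get s_k = R·t_k = k*(-k**2 - 11*k - 38)/(40*(k**3 + 11*k**2 + 38*k + 40)) with R(k) = B(k−1)f(k)/C(k) = k*(k + 3)*(k + 6)*(k**2 + 11*k + 38)/(40*(3*k + 10)).
Verify: (-3*k - 10)/(k**5 + 20*k**4 + 155*k**3 + 580*k**2 + 1044*k + 720) matches t_k.
Evaluate s at k=7 and k=3: -287/11880 and -3/140; difference -227/83160.

Σ = -227/83160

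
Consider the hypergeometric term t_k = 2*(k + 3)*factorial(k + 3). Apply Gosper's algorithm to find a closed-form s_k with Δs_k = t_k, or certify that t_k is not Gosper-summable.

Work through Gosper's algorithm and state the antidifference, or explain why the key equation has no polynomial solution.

s_k = 2*factorial(k + 3)

Compute t_(k+1)/t_k: get (k + 4)**2/(k + 3).
Factor: A=k + 4; B=1; C=k + 3.
Solve (k + 4)·f(k+1) − (1)·f(k) = k + 3.
d = 0 from the (1,0,1) case.
A polynomial solution: f(k) = 1.
So s_k = (B(k−1)f/C)·t_k = (1/(k + 3))·t_k = 2*factorial(k + 3).
Δs = 2*(k + 3)*factorial(k + 3), as required.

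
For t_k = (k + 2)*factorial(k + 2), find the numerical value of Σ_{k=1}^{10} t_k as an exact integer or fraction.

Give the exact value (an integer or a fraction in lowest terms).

Σ = 6227020794

r(k) = (k + 3)**2/(k + 2) after simplifying.
Normal form (A,B,C) = (k + 3, 1, k + 2).
f must satisfy (k + 3)·f(k+1) − (1)·f(k) = k + 2.
Bound: deg f ≤ 0.
Solve for f: f(k) = 1 (degree 0 ≤ 0).
So s_k = (B(k−1)f/C)·t_k = (1/(k + 2))·t_k = factorial(k + 2).
s_(k+1) − s_k = (k + 2)*factorial(k + 2) = t_k.
Σ_(k=1)^(10) t_k = s_(11) − s_(1) = 6227020800 − (6) = 6227020794.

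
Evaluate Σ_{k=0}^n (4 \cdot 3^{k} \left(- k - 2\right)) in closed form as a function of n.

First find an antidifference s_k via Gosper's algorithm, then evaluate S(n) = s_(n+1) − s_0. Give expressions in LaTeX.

S(n) = - 6 \cdot 3^{n} n - 9 \cdot 3^{n} + 1

The ratio is 3*(k + 3)/(k + 2).
Take A(k)=3, B(k)=1, C(k)=k + 2.
Set up (3)·f(k+1) − (1)·f(k) − (k + 2) = 0.
d = 1 from the (0,0,1) case.
Solve for f: f(k) = (2*k + 1)/4 (degree 1 ≤ 1).
Then R = B(k−1)f/C = (2*k + 1)/(4*(k + 2)), so s_k = R(k)·t_k = 3**k*(-2*k - 1).
Check: Δs_k = 4*3**k*(-k - 2). ✓
Evaluate: s_(n+1) = 3**(n + 1)*(-2*n - 3); subtract s_(0) = -1 ⇒ S(n) = -6*3**n*n - 9*3**n + 1.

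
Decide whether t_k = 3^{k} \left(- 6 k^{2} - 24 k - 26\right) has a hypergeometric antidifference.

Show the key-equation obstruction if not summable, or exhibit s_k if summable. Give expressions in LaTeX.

r(k) = 3*(3*k**2 + 18*k + 28)/(3*k**2 + 12*k + 13) after simplifying.
Take A(k)=3, B(k)=1, C(k)=k**2 + 4*k + 13/3.
Solve (3)·f(k+1) − (1)·f(k) = k**2 + 4*k + 13/3.
Degrees (0,0,2) ⇒ d ≤ 2.
Solve for f: f(k) = (3*k**2 + 3*k + 4)/6 (degree 2 ≤ 2).
Then R = B(k−1)f/C = (3*k**2 + 3*k + 4)/(2*(3*k**2 + 12*k + 13)), so s_k = R(k)·t_k = 3**k*(-3*k**2 - 3*k - 4).
Verify: 3**k*(-6*k**2 - 24*k - 26) matches t_k.

Yes. s_k = 3^{k} \left(- 3 k^{2} - 3 k - 4\right).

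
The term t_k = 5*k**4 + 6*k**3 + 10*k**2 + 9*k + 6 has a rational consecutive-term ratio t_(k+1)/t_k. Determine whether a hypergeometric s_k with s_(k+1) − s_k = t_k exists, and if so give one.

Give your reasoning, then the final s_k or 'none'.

s_k = k*(k**4 - k**3 + 2*k**2 + k + 3)

t_(k+1)/t_k = (5*k**4 + 26*k**3 + 58*k**2 + 67*k + 36)/(5*k**4 + 6*k**3 + 10*k**2 + 9*k + 6).
Gosper form: A/B · C(k+1)/C(k) with A=1, B=1, C=k**4 + 6*k**3/5 + 2*k**2 + 9*k/5 + 6/5.
Solve (1)·f(k+1) − (1)·f(k) = k**4 + 6*k**3/5 + 2*k**2 + 9*k/5 + 6/5.
Degrees (0,0,4) ⇒ d ≤ 5.
Coefficient equations give f(k) = k*(k**2 - 2*k + 3)*(k**2 + k + 1)/5.
So s_k = (B(k−1)f/C)·t_k = (k*(k**2 - 2*k + 3)*(k**2 + k + 1)/(5*k**4 + 6*k**3 + 10*k**2 + 9*k + 6))·t_k = k*(k**4 - k**3 + 2*k**2 + k + 3).
Check: Δs_k = 5*k**4 + 6*k**3 + 10*k**2 + 9*k + 6. ✓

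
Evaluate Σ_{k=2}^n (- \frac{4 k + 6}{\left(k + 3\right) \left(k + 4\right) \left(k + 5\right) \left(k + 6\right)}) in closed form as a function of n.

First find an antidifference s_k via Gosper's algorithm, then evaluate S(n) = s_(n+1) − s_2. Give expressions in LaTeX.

The ratio is (k + 3)*(2*k + 5)/((k + 7)*(2*k + 3)).
Factor: A=k + 3; B=k + 7; C=k + 3/2.
Need (k + 3)·f(k+1) − (k + 6)·f(k) = k + 3/2.
From deg A=1, deg B=1, deg C=1: d=3.
Coefficient equations give f(k) = k*(k**2 + 12*k + 17)/60.
Get s_k = R·t_k = -k*(k**2 + 12*k + 17)/(15*(k + 3)*(k + 4)*(k + 5)) with R(k) = B(k−1)f(k)/C(k) = k*(k + 6)*(k**2 + 12*k + 17)/(30*(2*k + 3)).
Δs = 2*(-2*k - 3)/(k**4 + 18*k**3 + 119*k**2 + 342*k + 360), as required.
Σ_(k=2)^n t_k = s_(n+1) − s_(2) = ((-n**3 - 15*n**2 - 44*n - 30)/(15*(n**3 + 15*n**2 + 74*n + 120))) − (-1/35), i.e. 2*(-2*n**3 - 30*n**2 - 43*n + 75)/(105*(n**3 + 15*n**2 + 74*n + 120)).

S(n) = \frac{2 \left(- 2 n^{3} - 30 n^{2} - 43 n + 75\right)}{105 \left(n^{3} + 15 n^{2} + 74 n + 120\right)}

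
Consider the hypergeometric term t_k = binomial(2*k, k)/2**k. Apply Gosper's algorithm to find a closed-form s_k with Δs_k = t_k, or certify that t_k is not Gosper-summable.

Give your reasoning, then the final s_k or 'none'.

Compute t_(k+1)/t_k: get (2*k + 1)/(k + 1).
Normal form (A,B,C) = (2*k + 1, k + 1, 1).
Solve (2*k + 1)·f(k+1) − (k)·f(k) = 1.
From deg A=1, deg B=1, deg C=0: d=-1.
deg f ≤ -1 is impossible — no certificate.

not Gosper-summable; s_k does not exist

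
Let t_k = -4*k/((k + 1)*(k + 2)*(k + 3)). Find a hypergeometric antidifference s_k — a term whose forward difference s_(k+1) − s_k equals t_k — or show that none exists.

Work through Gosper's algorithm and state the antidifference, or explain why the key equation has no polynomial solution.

s_k = k*(1 - k)/((k + 1)*(k + 2))

Step 1: r(k) = (k + 1)**2/(k*(k + 4)).
Normal form (A,B,C) = (k + 1, k + 4, k).
Need (k + 1)·f(k+1) − (k + 3)·f(k) = k.
Degrees (1,1,1) ⇒ d ≤ 2.
A polynomial solution: f(k) = k*(k - 1)/4.
So s_k = (B(k−1)f/C)·t_k = ((k - 1)*(k + 3)/4)·t_k = k*(1 - k)/((k + 1)*(k + 2)).
Δs = -4*k/(k**3 + 6*k**2 + 11*k + 6), as required.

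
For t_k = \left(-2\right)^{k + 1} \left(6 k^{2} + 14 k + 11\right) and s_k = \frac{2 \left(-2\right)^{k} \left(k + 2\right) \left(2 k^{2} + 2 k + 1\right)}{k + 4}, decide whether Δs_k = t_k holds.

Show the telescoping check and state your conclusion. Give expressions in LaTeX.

Invalid: residual \frac{\left(-2\right)^{k + 2} \left(6 k^{3} + 40 k^{2} + 69 k + 45\right)}{k^{2} + 9 k + 20} ≠ 0.

s_(k+1) = -(-2)**(k + 2)*(k + 3)*(2*k + 2*(k + 1)**2 + 3)/(k + 5)
s_(k+1) − s_k = (-2)**(k + 1)*(6*k**4 + 56*k**3 + 177*k**2 + 241*k + 130)/(k**2 + 9*k + 20)
(s_(k+1) − s_k) − t_k = (-2)**(k + 2)*(6*k**3 + 40*k**2 + 69*k + 45)/(k**2 + 9*k + 20)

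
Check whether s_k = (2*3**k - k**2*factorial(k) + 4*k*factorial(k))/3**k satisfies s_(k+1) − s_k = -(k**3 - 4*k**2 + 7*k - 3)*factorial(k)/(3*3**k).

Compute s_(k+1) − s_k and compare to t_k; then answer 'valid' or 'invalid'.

s_(k+1) = (6*3**k - k**3*factorial(k) + k**2*factorial(k) + 5*k*factorial(k) + 3*factorial(k))/(3*3**k)
s_(k+1) − s_k = -(k**3 - 4*k**2 + 7*k - 3)*factorial(k)/(3*3**k)
(s_(k+1) − s_k) − t_k = 0

Valid: the claim telescopes to t_k.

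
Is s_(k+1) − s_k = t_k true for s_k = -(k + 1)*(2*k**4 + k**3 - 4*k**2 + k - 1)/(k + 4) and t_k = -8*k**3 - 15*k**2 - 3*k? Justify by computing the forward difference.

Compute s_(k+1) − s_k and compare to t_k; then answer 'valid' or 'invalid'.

s_(k+1) = -(k + 2)*(k + 2*(k + 1)**4 + (k + 1)**3 - 4*(k + 1)**2)/(k + 5)
s_(k+1) − s_k = (-8*k**5 - 69*k**4 - 160*k**3 - 126*k**2 - 27*k + 3)/(k**2 + 9*k + 20)
(s_(k+1) − s_k) − t_k = 3*(6*k**4 + 46*k**3 + 67*k**2 + 11*k + 1)/(k**2 + 9*k + 20)

Invalid: residual 3*(6*k**4 + 46*k**3 + 67*k**2 + 11*k + 1)/(k**2 + 9*k + 20) ≠ 0.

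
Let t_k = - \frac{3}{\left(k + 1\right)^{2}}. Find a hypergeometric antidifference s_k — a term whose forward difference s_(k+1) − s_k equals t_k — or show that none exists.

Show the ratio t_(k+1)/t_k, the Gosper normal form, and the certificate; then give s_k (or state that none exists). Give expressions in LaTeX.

none — t_k is not Gosper-summable

t_(k+1)/t_k = (k + 1)**2/(k + 2)**2.
Gosper form: A/B · C(k+1)/C(k) with A=k**2 + 2*k + 1, B=k**2 + 4*k + 4, C=1.
Set up (k**2 + 2*k + 1)·f(k+1) − (k**2 + 2*k + 1)·f(k) − (1) = 0.
deg f ≤ 0 (via 2,2,0).
Generic f = c0 gives residual -1; -1 = 0 cannot hold, so t_k is not Gosper-summable.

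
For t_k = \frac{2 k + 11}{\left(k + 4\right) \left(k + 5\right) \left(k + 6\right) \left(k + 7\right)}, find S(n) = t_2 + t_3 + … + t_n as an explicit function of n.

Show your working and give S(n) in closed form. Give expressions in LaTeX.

S(n) = \frac{n^{2} + 12 n - 13}{48 \left(n^{2} + 12 n + 35\right)}

t_(k+1)/t_k = (k + 4)*(2*k + 13)/((k + 8)*(2*k + 11)).
Factor: A=k + 4; B=k + 8; C=k + 11/2.
Key eq: (k + 4)·f(k+1) = (k + 7)·f(k) + (k + 11/2).
d = 3 from the (1,1,1) case.
Match coefficients ⇒ f(k) = k*(k + 5)*(k + 10)/48.
Certificate R = B(k−1)f/C = k*(k + 5)*(k + 7)*(k + 10)/(24*(2*k + 11)) gives s_k = k*(k + 10)/(24*(k**2 + 10*k + 24)).
Check: Δs_k = (2*k + 11)/(k**4 + 22*k**3 + 179*k**2 + 638*k + 840). ✓
Telescope: S(n) = s_(n+1) − s_(2) = (n**2 + 12*n + 11)/(24*(n**2 + 12*n + 35)) − (1/48) = (n**2 + 12*n - 13)/(48*(n**2 + 12*n + 35)).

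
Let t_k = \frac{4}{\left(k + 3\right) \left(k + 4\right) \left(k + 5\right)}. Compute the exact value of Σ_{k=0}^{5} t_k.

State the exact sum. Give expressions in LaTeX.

Σ = 13/90

The ratio is (k + 3)/(k + 6).
A = k + 3, B = k + 6, C = 1.
Key eq: (k + 3)·f(k+1) = (k + 5)·f(k) + (1).
d = 2 from the (1,1,0) case.
Coefficient equations give f(k) = k*(k + 7)/24.
R(k) = B(k−1)·f(k)/C(k) = k*(k + 5)*(k + 7)/24; s_k = R·t_k = k*(k + 7)/(6*(k + 3)*(k + 4)).
Δs = 4/(k**3 + 12*k**2 + 47*k + 60), as required.
Evaluate s at k=6 and k=0: 13/90 and 0; difference 13/90.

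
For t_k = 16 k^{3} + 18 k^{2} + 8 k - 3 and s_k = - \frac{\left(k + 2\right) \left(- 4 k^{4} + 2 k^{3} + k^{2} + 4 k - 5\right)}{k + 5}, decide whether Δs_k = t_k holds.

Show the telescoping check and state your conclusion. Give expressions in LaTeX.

Invalid: residual \frac{3 \left(- 12 k^{4} - 100 k^{3} - 99 k^{2} - 41 k + 20\right)}{k^{2} + 11 k + 30} ≠ 0.

s_(k+1) = (4*k**5 + 26*k**4 + 59*k**3 + 55*k**2 + 14*k + 6)/(k + 6)
s_(k+1) − s_k = 2*(8*k**5 + 79*k**4 + 193*k**3 + 164*k**2 + 42*k - 15)/(k**2 + 11*k + 30)
(s_(k+1) − s_k) − t_k = 3*(-12*k**4 - 100*k**3 - 99*k**2 - 41*k + 20)/(k**2 + 11*k + 30)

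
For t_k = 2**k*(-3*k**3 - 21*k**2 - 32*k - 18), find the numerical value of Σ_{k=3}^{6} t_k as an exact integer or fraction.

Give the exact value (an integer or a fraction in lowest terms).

Σ = -151648

r(k) = 2*(3*k**3 + 30*k**2 + 83*k + 74)/(3*k**3 + 21*k**2 + 32*k + 18) after simplifying.
Gosper form: A/B · C(k+1)/C(k) with A=2, B=1, C=k**3 + 7*k**2 + 32*k/3 + 6.
Key eq: (2)·f(k+1) = (1)·f(k) + (k**3 + 7*k**2 + 32*k/3 + 6).
Bound: deg f ≤ 3.
Match coefficients ⇒ f(k) = (k + 1)*(3*k**2 + 2)/3.
Get s_k = R·t_k = 2**k*(-3*k**3 - 3*k**2 - 2*k - 2) with R(k) = B(k−1)f(k)/C(k) = (k + 1)*(3*k**2 + 2)/(3*k**3 + 21*k**2 + 32*k + 18).
Check: Δs_k = 2**k*(-3*k**3 - 21*k**2 - 32*k - 18). ✓
Evaluate s at k=7 and k=3: -152576 and -928; difference -151648.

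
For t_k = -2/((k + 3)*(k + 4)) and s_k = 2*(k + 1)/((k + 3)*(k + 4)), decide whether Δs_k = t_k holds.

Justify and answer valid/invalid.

s_(k+1) = 2*(k + 2)/((k + 4)*(k + 5))
s_(k+1) − s_k = 2*(1 - k)/(k**3 + 12*k**2 + 47*k + 60)
(s_(k+1) − s_k) − t_k = 12/(k**3 + 12*k**2 + 47*k + 60)

Invalid: residual 12/(k**3 + 12*k**2 + 47*k + 60) ≠ 0.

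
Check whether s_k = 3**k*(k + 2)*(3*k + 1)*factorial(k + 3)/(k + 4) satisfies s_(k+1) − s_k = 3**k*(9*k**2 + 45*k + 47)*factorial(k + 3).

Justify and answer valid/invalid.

s_(k+1) = 3**(k + 1)*(k + 3)*(3*k + 4)*factorial(k + 4)/(k + 5)
s_(k+1) − s_k = 3**k*(9*k**4 + 108*k**3 + 470*k**2 + 875*k + 566)*factorial(k + 3)/((k + 4)*(k + 5))
(s_(k+1) − s_k) − t_k = -2*3**k*(9*k**3 + 81*k**2 + 224*k + 187)*factorial(k + 3)/((k + 4)*(k + 5))

Invalid: residual -2*3**k*(9*k**3 + 81*k**2 + 224*k + 187)*factorial(k + 3)/((k + 4)*(k + 5)) ≠ 0.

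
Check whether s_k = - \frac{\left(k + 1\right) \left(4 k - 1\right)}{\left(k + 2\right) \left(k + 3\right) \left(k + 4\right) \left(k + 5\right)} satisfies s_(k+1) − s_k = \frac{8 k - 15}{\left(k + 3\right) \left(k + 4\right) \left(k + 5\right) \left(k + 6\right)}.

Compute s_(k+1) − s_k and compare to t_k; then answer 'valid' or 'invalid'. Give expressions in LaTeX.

s_(k+1) = -(k + 2)*(4*k + 3)/((k + 3)*(k + 4)*(k + 5)*(k + 6))
s_(k+1) − s_k = (8*k**2 - 11*k - 18)/(k**5 + 20*k**4 + 155*k**3 + 580*k**2 + 1044*k + 720)
(s_(k+1) − s_k) − t_k = 12*(1 - k)/(k**5 + 20*k**4 + 155*k**3 + 580*k**2 + 1044*k + 720)

Invalid: residual \frac{12 \left(1 - k\right)}{k^{5} + 20 k^{4} + 155 k^{3} + 580 k^{2} + 1044 k + 720} ≠ 0.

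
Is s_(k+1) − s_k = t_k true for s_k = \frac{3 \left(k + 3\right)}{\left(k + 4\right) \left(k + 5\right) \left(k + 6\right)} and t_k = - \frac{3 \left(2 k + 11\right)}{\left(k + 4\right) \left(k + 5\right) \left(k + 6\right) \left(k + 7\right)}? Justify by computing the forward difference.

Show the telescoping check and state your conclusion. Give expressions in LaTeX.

Invalid: residual \frac{18}{k^{4} + 22 k^{3} + 179 k^{2} + 638 k + 840} ≠ 0.

s_(k+1) = 3*(k + 4)/((k + 5)*(k + 6)*(k + 7))
s_(k+1) − s_k = 3*(-2*k - 5)/(k**4 + 22*k**3 + 179*k**2 + 638*k + 840)
(s_(k+1) − s_k) − t_k = 18/(k**4 + 22*k**3 + 179*k**2 + 638*k + 840)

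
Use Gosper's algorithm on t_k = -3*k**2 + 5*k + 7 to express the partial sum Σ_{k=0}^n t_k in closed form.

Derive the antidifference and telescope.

S(n) = -n**3 + n**2 + 9*n + 7

Ratio r(k) = (3*k**2 + k - 9)/(3*k**2 - 5*k - 7).
Take A(k)=1, B(k)=1, C(k)=k**2 - 5*k/3 - 7/3.
Set up (1)·f(k+1) − (1)·f(k) − (k**2 - 5*k/3 - 7/3) = 0.
From deg A=0, deg B=0, deg C=2: d=3.
Match coefficients ⇒ f(k) = k*(k**2 - 4*k - 4)/3.
R(k) = B(k−1)·f(k)/C(k) = k*(k**2 - 4*k - 4)/(3*k**2 - 5*k - 7); s_k = R·t_k = k*(-k**2 + 4*k + 4).
Δs = -3*k**2 + 5*k + 7, as required.
Telescope: S(n) = s_(n+1) − s_(0) = -n**3 + n**2 + 9*n + 7 − (0) = -n**3 + n**2 + 9*n + 7.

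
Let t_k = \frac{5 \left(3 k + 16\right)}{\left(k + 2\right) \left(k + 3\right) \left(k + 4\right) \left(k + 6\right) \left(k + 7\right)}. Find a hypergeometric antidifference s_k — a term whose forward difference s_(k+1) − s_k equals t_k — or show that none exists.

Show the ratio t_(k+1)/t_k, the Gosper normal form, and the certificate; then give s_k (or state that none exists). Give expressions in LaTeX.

Ratio r(k) = (k + 2)*(k + 6)*(3*k + 19)/((k + 5)*(k + 8)*(3*k + 16)).
So A=k + 2 and B=k + 8, with C=k**2 + 31*k/3 + 80/3.
f must satisfy (k + 2)·f(k+1) − (k + 7)·f(k) = k**2 + 31*k/3 + 80/3.
deg f ≤ 5 (via 1,1,2).
Solving with deg f ≤ 5: f(k) = k*(k + 4)*(k + 5)*(k**2 + 11*k + 36)/108.
R(k) = B(k−1)·f(k)/C(k) = k*(k + 4)*(k + 7)*(k**2 + 11*k + 36)/(36*(3*k + 16)); s_k = R·t_k = 5*k*(k**2 + 11*k + 36)/(36*(k**3 + 11*k**2 + 36*k + 36)).
s_(k+1) − s_k = 5*(3*k + 16)/(k**5 + 22*k**4 + 185*k**3 + 740*k**2 + 1404*k + 1008) = t_k.

s_k = \frac{5 k \left(k^{2} + 11 k + 36\right)}{36 \left(k^{3} + 11 k^{2} + 36 k + 36\right)}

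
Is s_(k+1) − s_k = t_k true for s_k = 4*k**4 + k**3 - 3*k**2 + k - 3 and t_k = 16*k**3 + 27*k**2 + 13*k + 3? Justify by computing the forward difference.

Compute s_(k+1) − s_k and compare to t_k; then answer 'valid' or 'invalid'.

s_(k+1) = k*(4*k**3 + 17*k**2 + 24*k + 14)
s_(k+1) − s_k = 16*k**3 + 27*k**2 + 13*k + 3
(s_(k+1) − s_k) − t_k = 0

Valid — Δs_k = t_k.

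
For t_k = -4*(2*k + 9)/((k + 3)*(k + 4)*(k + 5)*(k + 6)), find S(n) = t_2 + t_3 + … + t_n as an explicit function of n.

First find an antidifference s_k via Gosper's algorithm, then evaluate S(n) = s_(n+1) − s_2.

S(n) = 4*(-n**2 - 10*n + 11)/(35*(n**2 + 10*n + 24))

t_(k+1)/t_k = (k + 3)*(2*k + 11)/((k + 7)*(2*k + 9)).
Take A(k)=k + 3, B(k)=k + 7, C(k)=k + 9/2.
Set up (k + 3)·f(k+1) − (k + 6)·f(k) − (k + 9/2) = 0.
d = 3 from the (1,1,1) case.
Coefficient equations give f(k) = k*(k + 4)*(k + 8)/30.
Get s_k = R·t_k = 4*k*(-k - 8)/(15*(k**2 + 8*k + 15)) with R(k) = B(k−1)f(k)/C(k) = k*(k + 4)*(k + 6)*(k + 8)/(15*(2*k + 9)).
Verify: 4*(-2*k - 9)/(k**4 + 18*k**3 + 119*k**2 + 342*k + 360) matches t_k.
s_(n+1) = 4*(-n**2 - 10*n - 9)/(15*(n**2 + 10*n + 24)) and s_(2) = -16/105, so S(n) = 4*(-n**2 - 10*n + 11)/(35*(n**2 + 10*n + 24)).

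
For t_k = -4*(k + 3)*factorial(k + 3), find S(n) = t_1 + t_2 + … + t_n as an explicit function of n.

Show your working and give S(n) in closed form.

S(n) = 96 - 4*factorial(n + 4)

Compute t_(k+1)/t_k: get (k + 4)**2/(k + 3).
Factor: A=k + 4; B=1; C=k + 3.
Need (k + 4)·f(k+1) − (1)·f(k) = k + 3.
deg f ≤ 0 (via 1,0,1).
Solving with deg f ≤ 0: f(k) = 1.
Certificate R = B(k−1)f/C = 1/(k + 3) gives s_k = -4*factorial(k + 3).
Verify: -4*(k + 3)*factorial(k + 3) matches t_k.
Σ_(k=1)^n t_k = s_(n+1) − s_(1) = (-4*factorial(n + 4)) − (-96), i.e. 96 - 4*factorial(n + 4).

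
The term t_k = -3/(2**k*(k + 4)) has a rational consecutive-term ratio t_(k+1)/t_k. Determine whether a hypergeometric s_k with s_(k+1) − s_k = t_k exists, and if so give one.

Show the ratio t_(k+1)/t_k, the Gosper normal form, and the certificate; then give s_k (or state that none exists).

The ratio is (k + 4)/(2*(k + 5)).
A = k/2 + 2, B = k + 5, C = 1.
f must satisfy (k/2 + 2)·f(k+1) − (k + 4)·f(k) = 1.
From deg A=1, deg B=1, deg C=0: d=-1.
Negative degree bound (-1): no f exists, t_k not Gosper-summable.

not Gosper-summable; s_k does not exist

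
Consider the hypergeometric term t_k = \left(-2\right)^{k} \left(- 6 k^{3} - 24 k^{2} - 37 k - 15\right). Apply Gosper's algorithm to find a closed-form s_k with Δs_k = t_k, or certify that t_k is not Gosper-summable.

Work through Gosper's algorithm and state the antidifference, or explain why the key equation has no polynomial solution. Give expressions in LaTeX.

Compute t_(k+1)/t_k: get 2*(-6*k**3 - 42*k**2 - 103*k - 82)/(6*k**3 + 24*k**2 + 37*k + 15).
So A=-2 and B=1, with C=k**3 + 4*k**2 + 37*k/6 + 5/2.
Need (-2)·f(k+1) − (1)·f(k) = k**3 + 4*k**2 + 37*k/6 + 5/2.
Bound: deg f ≤ 3.
Solve for f: f(k) = -(2*k**3 + 4*k**2 + 3*k - 1)/6 (degree 3 ≤ 3).
R(k) = B(k−1)·f(k)/C(k) = -(2*k**3 + 4*k**2 + 3*k - 1)/(6*k**3 + 24*k**2 + 37*k + 15); s_k = R·t_k = (-2)**k*(2*k**3 + 4*k**2 + 3*k - 1).
Verify: (-2)**k*(-6*k**3 - 24*k**2 - 37*k - 15) matches t_k.

s_k = \left(-2\right)^{k} \left(2 k^{3} + 4 k^{2} + 3 k - 1\right)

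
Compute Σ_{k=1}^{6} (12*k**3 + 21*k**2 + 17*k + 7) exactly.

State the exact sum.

Ratio r(k) = (12*k**3 + 57*k**2 + 95*k + 57)/(12*k**3 + 21*k**2 + 17*k + 7).
Factor: A=1; B=1; C=k**3 + 7*k**2/4 + 17*k/12 + 7/12.
Key eq: (1)·f(k+1) = (1)·f(k) + (k**3 + 7*k**2/4 + 17*k/12 + 7/12).
d = 4 from the (0,0,3) case.
Match coefficients ⇒ f(k) = k*(3*k**3 + k**2 + k + 2)/12.
So s_k = (B(k−1)f/C)·t_k = (k*(3*k**3 + k**2 + k + 2)/(12*k**3 + 21*k**2 + 17*k + 7))·t_k = k*(3*k**3 + k**2 + k + 2).
s_(k+1) − s_k = 12*k**3 + 21*k**2 + 17*k + 7 = t_k.
Sum = s_(7) − s_(1); s_(7) = 7609, s_(1) = 7 ⇒ 7602.

Σ = 7602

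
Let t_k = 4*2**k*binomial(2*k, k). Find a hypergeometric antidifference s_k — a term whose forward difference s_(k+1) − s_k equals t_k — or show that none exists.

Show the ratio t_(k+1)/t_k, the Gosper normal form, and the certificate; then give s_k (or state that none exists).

The ratio is 4*(2*k + 1)/(k + 1).
So A=8*k + 4 and B=k + 1, with C=1.
f must satisfy (8*k + 4)·f(k+1) − (k)·f(k) = 1.
Degrees (1,1,0) ⇒ d ≤ -1.
d = -1 < 0 ⇒ no nonzero polynomial f; not summable.

none (Gosper's algorithm certifies no s_k)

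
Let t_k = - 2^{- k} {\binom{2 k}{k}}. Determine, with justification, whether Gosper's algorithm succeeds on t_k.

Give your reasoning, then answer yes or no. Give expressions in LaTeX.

No — key equation has no polynomial f.

t_(k+1)/t_k = (2*k + 1)/(k + 1).
Take A(k)=2*k + 1, B(k)=k + 1, C(k)=1.
f must satisfy (2*k + 1)·f(k+1) − (k)·f(k) = 1.
Degrees (1,1,0) ⇒ d ≤ -1.
d = -1 < 0 ⇒ no nonzero polynomial f; not summable.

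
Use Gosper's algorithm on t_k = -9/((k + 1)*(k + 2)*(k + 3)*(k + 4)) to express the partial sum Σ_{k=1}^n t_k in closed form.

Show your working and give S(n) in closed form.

S(n) = n*(-n**2 - 9*n - 26)/(8*(n**3 + 9*n**2 + 26*n + 24))

Ratio r(k) = (k + 1)/(k + 5).
So A=k + 1 and B=k + 5, with C=1.
Set up (k + 1)·f(k+1) − (k + 4)·f(k) − (1) = 0.
d = 3 from the (1,1,0) case.
Solve for f: f(k) = k*(k**2 + 6*k + 11)/18 (degree 3 ≤ 3).
Certificate R = B(k−1)f/C = k*(k + 4)*(k**2 + 6*k + 11)/18 gives s_k = k*(-k**2 - 6*k - 11)/(2*(k + 1)*(k + 2)*(k + 3)).
s_(k+1) − s_k = -9/(k**4 + 10*k**3 + 35*k**2 + 50*k + 24) = t_k.
s_(n+1) = (-n**3 - 9*n**2 - 26*n - 18)/(2*(n**3 + 9*n**2 + 26*n + 24)) and s_(1) = -3/8, so S(n) = n*(-n**2 - 9*n - 26)/(8*(n**3 + 9*n**2 + 26*n + 24)).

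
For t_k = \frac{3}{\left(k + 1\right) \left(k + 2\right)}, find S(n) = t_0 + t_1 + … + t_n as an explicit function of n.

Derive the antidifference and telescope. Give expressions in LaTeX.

S(n) = \frac{3 \left(n + 1\right)}{n + 2}

t_(k+1)/t_k = (k + 1)/(k + 3).
Take A(k)=k + 1, B(k)=k + 3, C(k)=1.
Solve (k + 1)·f(k+1) − (k + 2)·f(k) = 1.
d = 1 from the (1,1,0) case.
Coefficient equations give f(k) = k.
R(k) = B(k−1)·f(k)/C(k) = k*(k + 2); s_k = R·t_k = 3*k/(k + 1).
Verify: 3/(k**2 + 3*k + 2) matches t_k.
s_(n+1) = 3*(n + 1)/(n + 2) and s_(0) = 0, so S(n) = 3*(n + 1)/(n + 2).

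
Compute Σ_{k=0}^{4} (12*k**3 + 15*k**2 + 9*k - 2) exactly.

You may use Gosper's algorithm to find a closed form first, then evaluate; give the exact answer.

Ratio r(k) = (12*k**3 + 51*k**2 + 75*k + 34)/(12*k**3 + 15*k**2 + 9*k - 2).
Gosper form: A/B · C(k+1)/C(k) with A=1, B=1, C=k**3 + 5*k**2/4 + 3*k/4 - 1/6.
Need (1)·f(k+1) − (1)·f(k) = k**3 + 5*k**2/4 + 3*k/4 - 1/6.
Degrees (0,0,3) ⇒ d ≤ 4.
A polynomial solution: f(k) = k*(3*k**3 - k**2 - 4)/12.
Get s_k = R·t_k = k*(3*k**3 - k**2 - 4) with R(k) = B(k−1)f(k)/C(k) = k*(3*k**3 - k**2 - 4)/(12*k**3 + 15*k**2 + 9*k - 2).
Δs = 12*k**3 + 15*k**2 + 9*k - 2, as required.
Σ_(k=0)^(4) t_k = s_(5) − s_(0) = 1730 − (0) = 1730.

Σ = 1730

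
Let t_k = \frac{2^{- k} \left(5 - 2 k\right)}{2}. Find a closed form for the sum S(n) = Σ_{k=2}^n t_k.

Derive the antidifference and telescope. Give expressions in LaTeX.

t_(k+1)/t_k = (2*k - 3)/(2*(2*k - 5)).
Normal form (A,B,C) = (1/2, 1, k - 5/2).
f must satisfy (1/2)·f(k+1) − (1)·f(k) = k - 5/2.
deg f ≤ 1 (via 0,0,1).
Match coefficients ⇒ f(k) = 3 - 2*k.
Then R = B(k−1)f/C = -2*(2*k - 3)/(2*k - 5), so s_k = R(k)·t_k = (2*k - 3)/2**k.
s_(k+1) − s_k = (5 - 2*k)/(2*2**k) = t_k.
Telescope: S(n) = s_(n+1) − s_(2) = 2**(-n - 1)*(2*n - 1) − (1/4) = 2**(-n - 2)*(-2**n + 4*n - 2).

S(n) = 2^{- n - 2} \left(- 2^{n} + 4 n - 2\right)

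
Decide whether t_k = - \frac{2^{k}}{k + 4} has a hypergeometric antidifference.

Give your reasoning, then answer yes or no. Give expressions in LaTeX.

No. Not Gosper-summable.

The ratio is 2*(k + 4)/(k + 5).
Gosper form: A/B · C(k+1)/C(k) with A=2*k + 8, B=k + 5, C=1.
Need (2*k + 8)·f(k+1) − (k + 4)·f(k) = 1.
d = -1 from the (1,1,0) case.
Negative degree bound (-1): no f exists, t_k not Gosper-summable.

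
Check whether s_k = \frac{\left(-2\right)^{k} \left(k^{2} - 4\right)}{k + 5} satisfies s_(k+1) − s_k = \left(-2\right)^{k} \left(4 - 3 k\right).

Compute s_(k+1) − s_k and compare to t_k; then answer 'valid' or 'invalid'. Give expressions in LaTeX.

Invalid: residual \frac{\left(-2\right)^{k} \left(9 k^{2} + 36 k - 66\right)}{k^{2} + 11 k + 30} ≠ 0.

s_(k+1) = (-2)**(k + 1)*((k + 1)**2 - 4)/(k + 6)
s_(k+1) − s_k = (-2)**k*(-3*k**3 - 20*k**2 - 10*k + 54)/(k**2 + 11*k + 30)
(s_(k+1) − s_k) − t_k = (-2)**k*(9*k**2 + 36*k - 66)/(k**2 + 11*k + 30)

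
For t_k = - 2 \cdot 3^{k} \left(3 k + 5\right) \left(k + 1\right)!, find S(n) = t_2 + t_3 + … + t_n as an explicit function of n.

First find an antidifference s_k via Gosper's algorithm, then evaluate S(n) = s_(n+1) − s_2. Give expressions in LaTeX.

t_(k+1)/t_k = 3*(k + 2)*(3*k + 8)/(3*k + 5).
Gosper form: A/B · C(k+1)/C(k) with A=3*k + 6, B=1, C=k + 5/3.
Need (3*k + 6)·f(k+1) − (1)·f(k) = k + 5/3.
Bound: deg f ≤ 0.
Solving with deg f ≤ 0: f(k) = 1/3.
So s_k = (B(k−1)f/C)·t_k = (1/(3*k + 5))·t_k = -2*3**k*factorial(k + 1).
Δs = -2*3**k*(3*k + 5)*factorial(k + 1), as required.
s_(n+1) = -6*3**n*factorial(n + 2) and s_(2) = -108, so S(n) = -6*3**n*factorial(n + 2) + 108.

S(n) = - 6 \cdot 3^{n} \left(n + 2\right)! + 108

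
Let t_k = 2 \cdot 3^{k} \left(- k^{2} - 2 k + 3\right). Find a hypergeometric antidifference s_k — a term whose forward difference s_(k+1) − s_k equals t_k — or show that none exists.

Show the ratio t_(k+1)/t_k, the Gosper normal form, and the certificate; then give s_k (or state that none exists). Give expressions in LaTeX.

s_k = 3^{k} \left(- k^{2} + k + 3\right)

r(k) = 3*k*(k + 4)/(k**2 + 2*k - 3) after simplifying.
Normal form (A,B,C) = (3, 1, k**2 + 2*k - 3).
Solve (3)·f(k+1) − (1)·f(k) = k**2 + 2*k - 3.
deg f ≤ 2 (via 0,0,2).
Solve for f: f(k) = (k**2 - k - 3)/2 (degree 2 ≤ 2).
So s_k = (B(k−1)f/C)·t_k = ((k**2 - k - 3)/(2*(k - 1)*(k + 3)))·t_k = 3**k*(-k**2 + k + 3).
Check: Δs_k = 2*3**k*(-k**2 - 2*k + 3). ✓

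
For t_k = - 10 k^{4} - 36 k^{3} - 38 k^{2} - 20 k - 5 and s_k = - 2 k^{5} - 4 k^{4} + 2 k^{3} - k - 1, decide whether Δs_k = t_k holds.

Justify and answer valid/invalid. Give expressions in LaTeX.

s_(k+1) = -k - 2*(k + 1)**5 - 4*(k + 1)**4 + 2*(k + 1)**3 - 2
s_(k+1) − s_k = -10*k**4 - 36*k**3 - 38*k**2 - 20*k - 5
(s_(k+1) − s_k) − t_k = 0

valid (s_(k+1) − s_k reduces to t_k)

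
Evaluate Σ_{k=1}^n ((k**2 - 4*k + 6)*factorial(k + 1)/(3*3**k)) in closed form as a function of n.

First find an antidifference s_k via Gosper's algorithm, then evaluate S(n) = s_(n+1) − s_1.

S(n) = (6*3**n + n**3*factorial(n) - 7*n*factorial(n) - 6*factorial(n))/(3*3**n)

t_(k+1)/t_k = (k**3 - k + 6)/(3*(k**2 - 4*k + 6)).
So A=k/3 + 2/3 and B=1, with C=k**2 - 4*k + 6.
Key eq: (k/3 + 2/3)·f(k+1) = (1)·f(k) + (k**2 - 4*k + 6).
From deg A=1, deg B=0, deg C=2: d=1.
Solve for f: f(k) = 3*(k - 4) (degree 1 ≤ 1).
R(k) = B(k−1)·f(k)/C(k) = 3*(k - 4)/(k**2 - 4*k + 6); s_k = R·t_k = (k - 4)*factorial(k + 1)/3**k.
Δs = (k**2 - 4*k + 6)*factorial(k + 1)/(3*3**k), as required.
s_(n+1) = 3**(-n - 1)*(n - 3)*factorial(n + 2) and s_(1) = -2, so S(n) = (6*3**n + n**3*factorial(n) - 7*n*factorial(n) - 6*factorial(n))/(3*3**n).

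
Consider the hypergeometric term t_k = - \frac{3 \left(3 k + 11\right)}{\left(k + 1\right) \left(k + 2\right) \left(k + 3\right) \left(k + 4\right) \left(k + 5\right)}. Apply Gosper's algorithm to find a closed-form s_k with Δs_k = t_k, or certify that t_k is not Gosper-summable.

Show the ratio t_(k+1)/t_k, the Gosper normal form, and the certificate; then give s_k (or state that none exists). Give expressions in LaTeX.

Ratio r(k) = (k + 1)*(3*k + 14)/((k + 6)*(3*k + 11)).
Gosper form: A/B · C(k+1)/C(k) with A=k + 1, B=k + 6, C=k + 11/3.
Set up (k + 1)·f(k+1) − (k + 5)·f(k) − (k + 11/3) = 0.
deg f ≤ 4 (via 1,1,1).
Solve for f: f(k) = k*(k + 3)*(k**2 + 7*k + 14)/24 (degree 4 ≤ 4).
Certificate R = B(k−1)f/C = k*(k + 3)*(k + 5)*(k**2 + 7*k + 14)/(8*(3*k + 11)) gives s_k = 3*k*(-k**2 - 7*k - 14)/(8*(k**3 + 7*k**2 + 14*k + 8)).
Verify: 3*(-3*k - 11)/(k**5 + 15*k**4 + 85*k**3 + 225*k**2 + 274*k + 120) matches t_k.

s_k = \frac{3 k \left(- k^{2} - 7 k - 14\right)}{8 \left(k^{3} + 7 k^{2} + 14 k + 8\right)}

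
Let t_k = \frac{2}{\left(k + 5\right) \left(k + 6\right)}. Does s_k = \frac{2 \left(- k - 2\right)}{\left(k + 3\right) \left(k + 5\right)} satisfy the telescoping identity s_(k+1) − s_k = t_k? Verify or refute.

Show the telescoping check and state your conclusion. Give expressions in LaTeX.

Invalid: residual \frac{2 \left(- 2 k - 9\right)}{k^{4} + 18 k^{3} + 119 k^{2} + 342 k + 360} ≠ 0.

s_(k+1) = 2*(-k - 3)/((k + 4)*(k + 6))
s_(k+1) − s_k = 2*(k**2 + 5*k + 3)/(k**4 + 18*k**3 + 119*k**2 + 342*k + 360)
(s_(k+1) − s_k) − t_k = 2*(-2*k - 9)/(k**4 + 18*k**3 + 119*k**2 + 342*k + 360)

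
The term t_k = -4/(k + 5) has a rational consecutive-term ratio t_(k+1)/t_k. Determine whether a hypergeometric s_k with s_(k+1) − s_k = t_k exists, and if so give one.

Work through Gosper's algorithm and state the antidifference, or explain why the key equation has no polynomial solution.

The ratio is (k + 5)/(k + 6).
So A=k + 5 and B=k + 6, with C=1.
Key eq: (k + 5)·f(k+1) = (k + 5)·f(k) + (1).
Degrees (1,1,0) ⇒ d ≤ 0.
f = c0 ⇒ A·f(k+1) − B(k−1)·f(k) − C = -1. The system {-1 = 0} is inconsistent; no antidifference.

not Gosper-summable; s_k does not exist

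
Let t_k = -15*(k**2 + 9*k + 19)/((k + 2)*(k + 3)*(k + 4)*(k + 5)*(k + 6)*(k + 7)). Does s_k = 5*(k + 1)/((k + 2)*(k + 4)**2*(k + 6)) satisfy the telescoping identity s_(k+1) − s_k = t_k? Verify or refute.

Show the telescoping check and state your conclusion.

Invalid: residual 15*(4*k**3 + 54*k**2 + 236*k + 333)/(k**8 + 36*k**7 + 558*k**6 + 4860*k**5 + 25989*k**4 + 87264*k**3 + 179372*k**2 + 205920*k + 100800) ≠ 0.

s_(k+1) = 5*(k + 2)/((k + 3)*(k + 5)**2*(k + 7))
s_(k+1) − s_k = 5*(-(k + 1)*(k + 3)*(k + 5)**2*(k + 7) + (k + 2)**2*(k + 4)**2*(k + 6))/((k + 2)*(k + 3)*(k + 4)**2*(k + 5)**2*(k + 6)*(k + 7))
(s_(k+1) − s_k) − t_k = 15*(4*k**3 + 54*k**2 + 236*k + 333)/(k**8 + 36*k**7 + 558*k**6 + 4860*k**5 + 25989*k**4 + 87264*k**3 + 179372*k**2 + 205920*k + 100800)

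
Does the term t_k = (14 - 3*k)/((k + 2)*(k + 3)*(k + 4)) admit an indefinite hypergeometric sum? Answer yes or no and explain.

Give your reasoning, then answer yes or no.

Yes. s_k = k*(2*k + 19)/(3*(k + 2)*(k + 3)).

Compute t_(k+1)/t_k: get (k + 2)*(3*k - 11)/((k + 5)*(3*k - 14)).
Factor: A=k + 2; B=k + 5; C=k - 14/3.
Key eq: (k + 2)·f(k+1) = (k + 4)·f(k) + (k - 14/3).
deg f ≤ 2 (via 1,1,1).
A polynomial solution: f(k) = -k*(2*k + 19)/9.
Get s_k = R·t_k = k*(2*k + 19)/(3*(k + 2)*(k + 3)) with R(k) = B(k−1)f(k)/C(k) = -k*(k + 4)*(2*k + 19)/(3*(3*k - 14)).
Verify: (14 - 3*k)/(k**3 + 9*k**2 + 26*k + 24) matches t_k.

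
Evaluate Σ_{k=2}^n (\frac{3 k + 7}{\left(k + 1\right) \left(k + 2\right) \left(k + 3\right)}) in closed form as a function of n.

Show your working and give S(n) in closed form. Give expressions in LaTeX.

Step 1: r(k) = (k + 1)*(3*k + 10)/((k + 4)*(3*k + 7)).
Normal form (A,B,C) = (k + 1, k + 4, k + 7/3).
Key eq: (k + 1)·f(k+1) = (k + 3)·f(k) + (k + 7/3).
deg f ≤ 2 (via 1,1,1).
A polynomial solution: f(k) = k*(5*k + 9)/6.
Get s_k = R·t_k = k*(5*k + 9)/(2*(k + 1)*(k + 2)) with R(k) = B(k−1)f(k)/C(k) = k*(k + 3)*(5*k + 9)/(2*(3*k + 7)).
Check: Δs_k = (3*k + 7)/(k**3 + 6*k**2 + 11*k + 6). ✓
Evaluate: s_(n+1) = (5*n**2 + 19*n + 14)/(2*(n**2 + 5*n + 6)); subtract s_(2) = 19/12 ⇒ S(n) = (11*n**2 + 19*n - 30)/(12*(n**2 + 5*n + 6)).

S(n) = \frac{11 n^{2} + 19 n - 30}{12 \left(n^{2} + 5 n + 6\right)}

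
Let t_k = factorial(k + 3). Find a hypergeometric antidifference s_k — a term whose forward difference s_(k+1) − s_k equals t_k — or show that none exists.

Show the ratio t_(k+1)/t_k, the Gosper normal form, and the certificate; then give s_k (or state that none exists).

none (Gosper's algorithm certifies no s_k)

t_(k+1)/t_k = k + 4.
Gosper form: A/B · C(k+1)/C(k) with A=k + 4, B=1, C=1.
Set up (k + 4)·f(k+1) − (1)·f(k) − (1) = 0.
Bound: deg f ≤ -1.
Bound -1 < 0, so the key equation has no polynomial solution.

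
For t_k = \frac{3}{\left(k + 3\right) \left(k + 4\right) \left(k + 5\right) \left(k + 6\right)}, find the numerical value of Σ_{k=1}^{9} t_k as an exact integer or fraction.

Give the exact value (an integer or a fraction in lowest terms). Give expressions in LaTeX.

Σ = 29/3640

The ratio is (k + 3)/(k + 7).
Normal form (A,B,C) = (k + 3, k + 7, 1).
Key eq: (k + 3)·f(k+1) = (k + 6)·f(k) + (1).
From deg A=1, deg B=1, deg C=0: d=3.
Coefficient equations give f(k) = k*(k**2 + 12*k + 47)/180.
Certificate R = B(k−1)f/C = k*(k + 6)*(k**2 + 12*k + 47)/180 gives s_k = k*(k**2 + 12*k + 47)/(60*(k + 3)*(k + 4)*(k + 5)).
s_(k+1) − s_k = 3/(k**4 + 18*k**3 + 119*k**2 + 342*k + 360) = t_k.
Telescoping: Σ = s_(10) − s_(1) = 89/5460 − (1/120) = 29/3640.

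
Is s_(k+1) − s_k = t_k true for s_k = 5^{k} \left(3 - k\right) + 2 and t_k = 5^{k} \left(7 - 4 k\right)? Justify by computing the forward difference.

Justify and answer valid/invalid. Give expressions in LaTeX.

s_(k+1) = 5**(k + 1)*(2 - k) + 2
s_(k+1) − s_k = 5**k*(7 - 4*k)
(s_(k+1) − s_k) − t_k = 0

Valid — Δs_k = t_k.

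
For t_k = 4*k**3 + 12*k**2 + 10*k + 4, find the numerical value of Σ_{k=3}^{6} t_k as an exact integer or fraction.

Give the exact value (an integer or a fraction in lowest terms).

Step 1: r(k) = (2*k**3 + 12*k**2 + 23*k + 15)/(2*k**3 + 6*k**2 + 5*k + 2).
Take A(k)=1, B(k)=1, C(k)=k**3 + 3*k**2 + 5*k/2 + 1.
Set up (1)·f(k+1) − (1)·f(k) − (k**3 + 3*k**2 + 5*k/2 + 1) = 0.
deg f ≤ 4 (via 0,0,3).
Solve for f: f(k) = k*(k**3 + 2*k**2 + 1)/4 (degree 4 ≤ 4).
Get s_k = R·t_k = k**4 + 2*k**3 + k with R(k) = B(k−1)f(k)/C(k) = k*(k**3 + 2*k**2 + 1)/(2*(k + 2)*(2*k**2 + 2*k + 1)).
Δs = 4*k**3 + 12*k**2 + 10*k + 4, as required.
Evaluate s at k=7 and k=3: 3094 and 138; difference 2956.

Σ = 2956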